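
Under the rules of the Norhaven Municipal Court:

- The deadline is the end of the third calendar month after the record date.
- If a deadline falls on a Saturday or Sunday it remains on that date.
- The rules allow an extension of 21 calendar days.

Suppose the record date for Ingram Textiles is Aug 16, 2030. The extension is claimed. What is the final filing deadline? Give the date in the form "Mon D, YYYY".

3 months after Aug 16, 2030 falls in November 2030; the last day of that month is Nov 30, 2030.
Nov 30, 2030 falls on a Saturday. The rules make no weekend/holiday allowance, so it remains Nov 30, 2030.
With the 21-day extension, Nov 30, 2030 becomes Dec 21, 2030.
Dec 21, 2030 falls on a Saturday. The rules make no weekend/holiday allowance, so it remains Dec 21, 2030.
So the filing is due Dec 21, 2030.

Dec 21, 2030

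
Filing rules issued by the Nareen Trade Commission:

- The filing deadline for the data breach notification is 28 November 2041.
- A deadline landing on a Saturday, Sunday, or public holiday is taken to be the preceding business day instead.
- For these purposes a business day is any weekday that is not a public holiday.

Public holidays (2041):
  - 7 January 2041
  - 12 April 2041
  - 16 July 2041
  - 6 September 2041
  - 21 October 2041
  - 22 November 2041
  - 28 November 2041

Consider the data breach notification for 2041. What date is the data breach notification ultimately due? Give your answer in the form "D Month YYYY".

Start from the fixed due date, 28 November 2041.
28 November 2041 is a listed holiday, so it moves to the preceding business day, 27 November 2041 (Wednesday).
Final deadline: 27 November 2041.

27 November 2041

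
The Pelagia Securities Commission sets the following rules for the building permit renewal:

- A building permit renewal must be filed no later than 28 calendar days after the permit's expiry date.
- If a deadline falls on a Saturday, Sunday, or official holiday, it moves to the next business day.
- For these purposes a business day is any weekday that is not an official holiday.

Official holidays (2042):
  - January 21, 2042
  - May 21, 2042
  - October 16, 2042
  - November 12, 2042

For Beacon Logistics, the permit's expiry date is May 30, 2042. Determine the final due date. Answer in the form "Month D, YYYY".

June 27, 2042

28 calendar days after May 30, 2042 is June 27, 2042.
June 27, 2042 is a Friday and not a listed holiday, so it stands.
So the filing is due June 27, 2042.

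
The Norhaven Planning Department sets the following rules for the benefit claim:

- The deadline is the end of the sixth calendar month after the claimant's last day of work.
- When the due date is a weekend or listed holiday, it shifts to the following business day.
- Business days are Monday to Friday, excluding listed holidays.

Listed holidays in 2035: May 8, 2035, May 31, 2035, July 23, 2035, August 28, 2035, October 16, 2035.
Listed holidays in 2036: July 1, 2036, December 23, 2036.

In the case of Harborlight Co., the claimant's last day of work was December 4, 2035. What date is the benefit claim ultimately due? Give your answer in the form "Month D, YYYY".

6 months after December 4, 2035 falls in June 2036; the last day of that month is June 30, 2036.
June 30, 2036 falls on a Monday, which is a business day, so no adjustment is needed.
So the filing is due June 30, 2036.

June 30, 2036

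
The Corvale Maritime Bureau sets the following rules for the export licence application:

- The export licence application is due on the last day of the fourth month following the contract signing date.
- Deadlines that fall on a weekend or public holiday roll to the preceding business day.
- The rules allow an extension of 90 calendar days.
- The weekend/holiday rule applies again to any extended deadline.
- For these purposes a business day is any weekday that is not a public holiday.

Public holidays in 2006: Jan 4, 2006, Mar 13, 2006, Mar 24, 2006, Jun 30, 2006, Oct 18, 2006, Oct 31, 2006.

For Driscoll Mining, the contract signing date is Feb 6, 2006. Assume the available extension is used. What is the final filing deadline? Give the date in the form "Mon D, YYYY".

4 months after Feb 6, 2006 is June 2006; that month ends on Jun 30, 2006.
Jun 30, 2006 is a listed holiday; the preceding business day is Jun 29, 2006 (Thursday).
Applying the 90-calendar-day extension: Jun 29, 2006 + 90 days = Sep 27, 2006.
Sep 27, 2006 (Wednesday) is already a business day.
Deadline: Sep 27, 2006.

Sep 27, 2006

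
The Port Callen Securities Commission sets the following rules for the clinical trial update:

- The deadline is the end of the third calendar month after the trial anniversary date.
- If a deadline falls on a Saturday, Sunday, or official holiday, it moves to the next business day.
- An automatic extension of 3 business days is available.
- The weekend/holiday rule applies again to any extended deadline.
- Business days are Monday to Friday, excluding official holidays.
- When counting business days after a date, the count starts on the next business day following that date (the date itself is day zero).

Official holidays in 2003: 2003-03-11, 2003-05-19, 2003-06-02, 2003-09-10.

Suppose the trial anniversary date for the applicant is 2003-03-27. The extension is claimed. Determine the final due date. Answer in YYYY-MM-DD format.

2003-07-03

The third month after 2003-03-27 is June 2003, whose last day is 2003-06-30.
2003-06-30 is a Monday and not a listed holiday, so it stands.
The 3-business-day extension runs from 2003-06-30 to 2003-07-03.
2003-07-03 is a Thursday and not a listed holiday, so it stands.
So the filing is due 2003-07-03.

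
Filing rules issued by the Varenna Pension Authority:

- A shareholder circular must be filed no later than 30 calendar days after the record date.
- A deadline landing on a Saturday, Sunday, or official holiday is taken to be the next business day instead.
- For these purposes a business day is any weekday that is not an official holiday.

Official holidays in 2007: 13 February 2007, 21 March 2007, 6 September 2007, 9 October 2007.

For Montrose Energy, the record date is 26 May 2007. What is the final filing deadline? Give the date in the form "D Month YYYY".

Adding 30 calendar days to 26 May 2007 gives 25 June 2007.
25 June 2007 is a Monday and not a listed holiday, so it stands.
So the filing is due 25 June 2007.

25 June 2007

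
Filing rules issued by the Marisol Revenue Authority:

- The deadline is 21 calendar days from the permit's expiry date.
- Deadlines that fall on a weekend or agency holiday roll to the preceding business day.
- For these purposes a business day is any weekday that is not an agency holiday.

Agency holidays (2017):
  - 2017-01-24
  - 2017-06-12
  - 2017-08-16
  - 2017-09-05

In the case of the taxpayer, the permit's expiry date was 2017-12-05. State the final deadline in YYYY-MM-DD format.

From 2017-12-05, 21 calendar days later is 2017-12-26.
2017-12-26 is a Tuesday and not a listed holiday, so it stands.
The final due date is 2017-12-26.

2017-12-26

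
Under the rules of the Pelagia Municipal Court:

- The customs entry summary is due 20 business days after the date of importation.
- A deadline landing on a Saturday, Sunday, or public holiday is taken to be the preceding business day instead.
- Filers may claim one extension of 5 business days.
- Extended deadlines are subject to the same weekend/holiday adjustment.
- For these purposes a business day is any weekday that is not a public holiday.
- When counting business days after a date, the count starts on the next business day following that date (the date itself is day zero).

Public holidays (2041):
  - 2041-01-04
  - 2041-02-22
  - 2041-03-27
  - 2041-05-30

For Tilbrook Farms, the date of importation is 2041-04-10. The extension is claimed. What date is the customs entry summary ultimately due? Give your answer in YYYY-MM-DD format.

2041-05-15

20 business days after 2041-04-10, excluding weekends and holidays, is 2041-05-08.
2041-05-08 (Wednesday) is already a business day.
The 5-business-day extension runs from 2041-05-08 to 2041-05-15.
2041-05-15 (Wednesday) is already a business day.
The final due date is 2041-05-15.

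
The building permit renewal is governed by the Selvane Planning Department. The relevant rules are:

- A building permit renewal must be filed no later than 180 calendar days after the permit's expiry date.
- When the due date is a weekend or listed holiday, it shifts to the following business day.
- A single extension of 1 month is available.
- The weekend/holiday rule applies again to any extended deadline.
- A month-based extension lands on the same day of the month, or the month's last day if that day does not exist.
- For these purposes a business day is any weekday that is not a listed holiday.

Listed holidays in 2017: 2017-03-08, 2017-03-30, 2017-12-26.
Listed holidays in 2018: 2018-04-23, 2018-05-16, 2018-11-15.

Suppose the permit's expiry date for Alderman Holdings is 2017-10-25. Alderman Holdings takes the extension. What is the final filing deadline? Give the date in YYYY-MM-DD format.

2018-05-24

From 2017-10-25, 180 calendar days later is 2018-04-23.
2018-04-23 falls on a listed holiday. Rolling to the next business day gives 2018-04-24, a Tuesday.
Add 1 month to 2018-04-24: 2018-05-24.
2018-05-24 is a Thursday and not a listed holiday, so it stands.
So the filing is due 2018-05-24.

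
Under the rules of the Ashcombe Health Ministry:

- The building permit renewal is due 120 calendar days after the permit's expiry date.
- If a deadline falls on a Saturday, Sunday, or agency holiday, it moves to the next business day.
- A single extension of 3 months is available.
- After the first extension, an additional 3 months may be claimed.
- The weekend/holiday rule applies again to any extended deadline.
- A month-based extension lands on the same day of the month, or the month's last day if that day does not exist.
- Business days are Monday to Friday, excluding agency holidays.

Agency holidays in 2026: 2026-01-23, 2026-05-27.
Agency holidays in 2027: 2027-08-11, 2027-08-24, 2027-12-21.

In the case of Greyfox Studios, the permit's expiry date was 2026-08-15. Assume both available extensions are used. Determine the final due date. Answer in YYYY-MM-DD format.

2027-06-15

Trigger date 2026-08-15 + 120 calendar days = 2026-12-13.
2026-12-13 falls on a Sunday. Rolling to the next business day gives 2026-12-14, a Monday.
The 3 months extension carries 2026-12-14 to 2027-03-14.
2027-03-14 is a Sunday, so it moves to the next business day, 2027-03-15 (Monday).
Add 3 months to 2027-03-15: 2027-06-15.
2027-06-15 (Tuesday) is already a business day.
Final deadline: 2027-06-15.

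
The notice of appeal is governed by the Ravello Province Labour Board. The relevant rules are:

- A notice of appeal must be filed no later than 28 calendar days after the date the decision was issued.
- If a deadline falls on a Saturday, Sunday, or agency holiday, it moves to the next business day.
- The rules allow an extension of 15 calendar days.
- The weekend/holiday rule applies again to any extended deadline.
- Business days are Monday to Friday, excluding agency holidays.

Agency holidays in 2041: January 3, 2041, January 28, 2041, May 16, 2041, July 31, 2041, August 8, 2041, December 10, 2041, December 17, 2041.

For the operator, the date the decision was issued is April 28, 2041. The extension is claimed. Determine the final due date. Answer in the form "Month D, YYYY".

28 calendar days after April 28, 2041 is May 26, 2041.
May 26, 2041 is a Sunday; the next business day is May 27, 2041 (Monday).
With the 15-day extension, May 27, 2041 becomes June 11, 2041.
June 11, 2041 falls on a Tuesday, which is a business day, so no adjustment is needed.
So the filing is due June 11, 2041.

June 11, 2041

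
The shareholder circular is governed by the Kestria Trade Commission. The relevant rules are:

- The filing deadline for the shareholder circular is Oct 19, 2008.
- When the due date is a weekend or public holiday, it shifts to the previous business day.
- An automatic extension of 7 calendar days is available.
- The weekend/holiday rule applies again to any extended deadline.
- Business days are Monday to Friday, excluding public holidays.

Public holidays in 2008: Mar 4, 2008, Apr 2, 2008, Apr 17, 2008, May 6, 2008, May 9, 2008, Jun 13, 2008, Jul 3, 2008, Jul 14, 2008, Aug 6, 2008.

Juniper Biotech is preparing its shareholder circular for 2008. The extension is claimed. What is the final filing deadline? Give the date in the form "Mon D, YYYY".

Oct 24, 2008

Start from the fixed due date, Oct 19, 2008.
Because Oct 19, 2008 is a Sunday, the deadline becomes Oct 17, 2008 (Friday).
With the 7-day extension, Oct 17, 2008 becomes Oct 24, 2008.
Oct 24, 2008 (Friday) is already a business day.
So the filing is due Oct 24, 2008.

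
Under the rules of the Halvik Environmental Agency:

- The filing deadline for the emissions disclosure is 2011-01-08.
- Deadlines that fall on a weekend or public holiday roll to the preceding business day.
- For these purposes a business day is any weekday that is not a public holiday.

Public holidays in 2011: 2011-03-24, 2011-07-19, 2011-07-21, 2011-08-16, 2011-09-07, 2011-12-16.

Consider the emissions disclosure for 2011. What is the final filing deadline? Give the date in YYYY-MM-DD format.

2011-01-07

Start from the fixed due date, 2011-01-08.
Because 2011-01-08 is a Saturday, the deadline becomes 2011-01-07 (Friday).
The final due date is 2011-01-07.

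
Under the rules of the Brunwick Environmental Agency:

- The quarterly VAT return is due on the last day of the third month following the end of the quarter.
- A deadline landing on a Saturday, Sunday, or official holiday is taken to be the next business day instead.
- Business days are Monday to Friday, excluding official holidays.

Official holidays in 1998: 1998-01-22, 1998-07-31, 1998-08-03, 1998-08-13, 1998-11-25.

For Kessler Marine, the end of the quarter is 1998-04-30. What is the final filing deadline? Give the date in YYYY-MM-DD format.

3 months after 1998-04-30 falls in July 1998; the last day of that month is 1998-07-31.
1998-07-31 is a listed holiday; the next business day is 1998-08-04 (Tuesday).
Final deadline: 1998-08-04.

1998-08-04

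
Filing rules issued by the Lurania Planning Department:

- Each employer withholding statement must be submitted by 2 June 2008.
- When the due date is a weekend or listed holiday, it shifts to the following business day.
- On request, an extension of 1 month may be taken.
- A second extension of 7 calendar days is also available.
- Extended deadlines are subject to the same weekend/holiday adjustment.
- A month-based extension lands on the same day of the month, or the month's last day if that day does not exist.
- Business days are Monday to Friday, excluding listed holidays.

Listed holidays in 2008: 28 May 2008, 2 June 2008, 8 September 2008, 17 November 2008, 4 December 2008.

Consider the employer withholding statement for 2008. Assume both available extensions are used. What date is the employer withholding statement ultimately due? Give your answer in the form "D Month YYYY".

10 July 2008

Start from the fixed due date, 2 June 2008.
2 June 2008 falls on a listed holiday. Rolling to the next business day gives 3 June 2008, a Tuesday.
Applying the 1 month extension: 1 month after 3 June 2008 is 3 July 2008.
3 July 2008 falls on a Thursday, which is a business day, so no adjustment is needed.
Add the 7 calendar-day extension to 3 July 2008: 10 July 2008.
10 July 2008 falls on a Thursday, which is a business day, so no adjustment is needed.
So the filing is due 10 July 2008.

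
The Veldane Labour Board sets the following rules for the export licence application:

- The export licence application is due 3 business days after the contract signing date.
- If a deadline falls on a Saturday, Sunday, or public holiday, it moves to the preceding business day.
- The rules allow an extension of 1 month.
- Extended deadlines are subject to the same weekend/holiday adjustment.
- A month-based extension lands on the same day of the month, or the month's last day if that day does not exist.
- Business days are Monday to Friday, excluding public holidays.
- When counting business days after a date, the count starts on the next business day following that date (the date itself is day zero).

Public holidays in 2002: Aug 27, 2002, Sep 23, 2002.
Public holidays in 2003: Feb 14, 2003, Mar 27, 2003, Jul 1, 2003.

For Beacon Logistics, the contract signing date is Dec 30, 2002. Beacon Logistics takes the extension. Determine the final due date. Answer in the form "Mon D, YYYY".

3 business days after Dec 30, 2002, excluding weekends and holidays, is Jan 2, 2003.
Jan 2, 2003 (Thursday) is already a business day.
Applying the 1 month extension: 1 month after Jan 2, 2003 is Feb 2, 2003.
Because Feb 2, 2003 is a Sunday, the deadline becomes Jan 31, 2003 (Friday).
Final deadline: Jan 31, 2003.

Jan 31, 2003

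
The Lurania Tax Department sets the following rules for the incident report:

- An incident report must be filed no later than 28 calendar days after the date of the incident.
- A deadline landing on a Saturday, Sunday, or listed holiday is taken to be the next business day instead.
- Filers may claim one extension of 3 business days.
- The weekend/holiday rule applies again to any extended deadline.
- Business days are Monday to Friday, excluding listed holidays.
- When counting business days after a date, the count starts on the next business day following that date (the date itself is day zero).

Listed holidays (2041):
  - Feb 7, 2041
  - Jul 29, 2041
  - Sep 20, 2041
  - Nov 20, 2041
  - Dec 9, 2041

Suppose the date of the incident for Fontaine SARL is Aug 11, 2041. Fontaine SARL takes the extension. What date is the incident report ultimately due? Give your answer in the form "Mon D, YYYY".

Adding 28 calendar days to Aug 11, 2041 gives Sep 8, 2041.
Sep 8, 2041 is a Sunday; the next business day is Sep 9, 2041 (Monday).
Counting 3 further business days from Sep 9, 2041 reaches Sep 12, 2041.
Sep 12, 2041 (Thursday) is already a business day.
Final deadline: Sep 12, 2041.

Sep 12, 2041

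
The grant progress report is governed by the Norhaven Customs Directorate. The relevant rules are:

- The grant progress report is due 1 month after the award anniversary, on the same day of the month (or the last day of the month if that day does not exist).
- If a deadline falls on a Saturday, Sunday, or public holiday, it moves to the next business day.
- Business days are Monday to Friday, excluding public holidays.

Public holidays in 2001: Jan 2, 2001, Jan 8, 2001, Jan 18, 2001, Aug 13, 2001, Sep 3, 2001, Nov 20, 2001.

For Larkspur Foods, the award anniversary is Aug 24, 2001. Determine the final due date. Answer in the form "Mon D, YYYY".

Sep 24, 2001

1 month after Aug 24, 2001, on the same day of the month, is Sep 24, 2001.
Sep 24, 2001 is a Monday and not a listed holiday, so it stands.
So the filing is due Sep 24, 2001.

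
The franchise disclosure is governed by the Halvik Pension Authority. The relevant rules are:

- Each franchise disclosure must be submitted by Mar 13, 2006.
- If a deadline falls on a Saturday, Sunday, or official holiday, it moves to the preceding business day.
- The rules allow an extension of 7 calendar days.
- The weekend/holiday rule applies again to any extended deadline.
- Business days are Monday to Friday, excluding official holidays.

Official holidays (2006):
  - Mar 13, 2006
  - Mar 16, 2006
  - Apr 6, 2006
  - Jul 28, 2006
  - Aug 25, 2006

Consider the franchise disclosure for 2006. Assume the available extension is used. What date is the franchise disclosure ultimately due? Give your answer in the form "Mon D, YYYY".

Mar 17, 2006

Start from the fixed due date, Mar 13, 2006.
Because Mar 13, 2006 is a listed holiday, the deadline becomes Mar 10, 2006 (Friday).
With the 7-day extension, Mar 10, 2006 becomes Mar 17, 2006.
Since Mar 17, 2006 is a Friday and not a holiday, the date is unchanged.
The final due date is Mar 17, 2006.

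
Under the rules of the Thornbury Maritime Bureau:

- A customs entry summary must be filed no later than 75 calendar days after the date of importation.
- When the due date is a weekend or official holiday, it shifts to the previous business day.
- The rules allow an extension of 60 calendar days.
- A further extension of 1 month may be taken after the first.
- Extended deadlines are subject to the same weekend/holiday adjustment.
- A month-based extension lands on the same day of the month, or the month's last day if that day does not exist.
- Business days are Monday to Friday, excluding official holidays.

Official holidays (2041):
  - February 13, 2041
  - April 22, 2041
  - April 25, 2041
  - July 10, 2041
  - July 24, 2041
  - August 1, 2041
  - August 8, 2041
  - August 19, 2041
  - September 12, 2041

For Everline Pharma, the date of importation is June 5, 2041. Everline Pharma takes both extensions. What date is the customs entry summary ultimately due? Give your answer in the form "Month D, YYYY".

Adding 75 calendar days to June 5, 2041 gives August 19, 2041.
August 19, 2041 falls on a listed holiday. Rolling to the preceding business day gives August 16, 2041, a Friday.
The 60-calendar-day extension moves the deadline from August 16, 2041 to October 15, 2041.
October 15, 2041 falls on a Tuesday, which is a business day, so no adjustment is needed.
The 1 month extension carries October 15, 2041 to November 15, 2041.
November 15, 2041 is a Friday and not a listed holiday, so it stands.
The final due date is November 15, 2041.

November 15, 2041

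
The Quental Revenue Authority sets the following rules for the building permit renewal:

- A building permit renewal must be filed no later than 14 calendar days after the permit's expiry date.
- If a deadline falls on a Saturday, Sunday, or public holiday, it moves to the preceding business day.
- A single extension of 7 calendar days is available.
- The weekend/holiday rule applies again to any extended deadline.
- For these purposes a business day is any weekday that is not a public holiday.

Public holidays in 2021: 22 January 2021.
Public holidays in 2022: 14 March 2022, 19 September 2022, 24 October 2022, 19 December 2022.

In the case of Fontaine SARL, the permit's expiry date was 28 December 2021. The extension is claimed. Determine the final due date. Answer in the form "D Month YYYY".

14 calendar days after 28 December 2021 is 11 January 2022.
11 January 2022 (Tuesday) is already a business day.
The 7-calendar-day extension moves the deadline from 11 January 2022 to 18 January 2022.
18 January 2022 is a Tuesday and not a listed holiday, so it stands.
Deadline: 18 January 2022.

18 January 2022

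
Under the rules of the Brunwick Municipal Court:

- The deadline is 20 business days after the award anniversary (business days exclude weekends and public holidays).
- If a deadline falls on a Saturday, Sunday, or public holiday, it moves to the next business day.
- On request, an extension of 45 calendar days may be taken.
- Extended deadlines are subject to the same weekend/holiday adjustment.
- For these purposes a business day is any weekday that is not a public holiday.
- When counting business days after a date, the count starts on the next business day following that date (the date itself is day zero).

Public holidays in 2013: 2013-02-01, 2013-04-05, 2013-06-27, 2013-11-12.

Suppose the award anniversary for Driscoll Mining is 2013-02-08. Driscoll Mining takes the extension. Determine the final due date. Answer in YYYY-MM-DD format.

2013-04-22

20 business days after 2013-02-08, excluding weekends and holidays, is 2013-03-08.
2013-03-08 is a Friday and not a listed holiday, so it stands.
With the 45-day extension, 2013-03-08 becomes 2013-04-22.
Since 2013-04-22 is a Monday and not a holiday, the date is unchanged.
The final due date is 2013-04-22.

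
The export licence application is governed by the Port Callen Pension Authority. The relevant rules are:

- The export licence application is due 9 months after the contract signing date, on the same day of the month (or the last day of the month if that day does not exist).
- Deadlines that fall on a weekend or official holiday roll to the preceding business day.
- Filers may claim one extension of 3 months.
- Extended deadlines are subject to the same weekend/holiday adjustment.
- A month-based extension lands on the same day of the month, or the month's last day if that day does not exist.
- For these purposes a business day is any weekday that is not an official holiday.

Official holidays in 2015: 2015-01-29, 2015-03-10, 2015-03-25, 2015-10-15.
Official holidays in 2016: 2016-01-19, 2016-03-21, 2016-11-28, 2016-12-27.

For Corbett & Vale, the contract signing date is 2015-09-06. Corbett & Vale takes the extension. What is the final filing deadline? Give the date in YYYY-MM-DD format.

2016-09-06

9 months after 2015-09-06, on the same day of the month, is 2016-06-06.
2016-06-06 is a Monday and not a listed holiday, so it stands.
The 3 months extension carries 2016-06-06 to 2016-09-06.
2016-09-06 falls on a Tuesday, which is a business day, so no adjustment is needed.
The final due date is 2016-09-06.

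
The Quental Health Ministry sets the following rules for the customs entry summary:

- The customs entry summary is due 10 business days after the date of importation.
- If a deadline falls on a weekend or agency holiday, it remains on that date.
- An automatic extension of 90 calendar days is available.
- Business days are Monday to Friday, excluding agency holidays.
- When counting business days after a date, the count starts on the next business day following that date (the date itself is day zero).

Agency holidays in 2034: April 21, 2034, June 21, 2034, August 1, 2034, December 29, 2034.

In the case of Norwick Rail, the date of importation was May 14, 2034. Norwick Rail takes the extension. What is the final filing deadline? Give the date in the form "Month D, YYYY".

Starting the day after May 14, 2034 and counting 10 business days lands on May 26, 2034.
May 26, 2034 is a Friday; no weekend or holiday adjustment applies.
Add the 90 calendar-day extension to May 26, 2034: August 24, 2034.
No adjustment is made for weekends or holidays, so August 24, 2034 stands.
So the filing is due August 24, 2034.

August 24, 2034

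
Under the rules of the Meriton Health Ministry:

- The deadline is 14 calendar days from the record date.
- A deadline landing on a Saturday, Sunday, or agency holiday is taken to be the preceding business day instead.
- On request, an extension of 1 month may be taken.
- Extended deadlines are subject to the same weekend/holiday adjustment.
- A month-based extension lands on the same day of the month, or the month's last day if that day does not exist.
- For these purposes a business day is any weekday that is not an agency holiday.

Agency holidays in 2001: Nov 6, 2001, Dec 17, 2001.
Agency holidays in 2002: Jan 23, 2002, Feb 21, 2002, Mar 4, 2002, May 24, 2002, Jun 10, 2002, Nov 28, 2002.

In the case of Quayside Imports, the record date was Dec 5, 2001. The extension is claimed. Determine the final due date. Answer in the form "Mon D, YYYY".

Trigger date Dec 5, 2001 + 14 calendar days = Dec 19, 2001.
Dec 19, 2001 (Wednesday) is already a business day.
Add 1 month to Dec 19, 2001: Jan 19, 2002.
Because Jan 19, 2002 is a Saturday, the deadline becomes Jan 18, 2002 (Friday).
So the filing is due Jan 18, 2002.

Jan 18, 2002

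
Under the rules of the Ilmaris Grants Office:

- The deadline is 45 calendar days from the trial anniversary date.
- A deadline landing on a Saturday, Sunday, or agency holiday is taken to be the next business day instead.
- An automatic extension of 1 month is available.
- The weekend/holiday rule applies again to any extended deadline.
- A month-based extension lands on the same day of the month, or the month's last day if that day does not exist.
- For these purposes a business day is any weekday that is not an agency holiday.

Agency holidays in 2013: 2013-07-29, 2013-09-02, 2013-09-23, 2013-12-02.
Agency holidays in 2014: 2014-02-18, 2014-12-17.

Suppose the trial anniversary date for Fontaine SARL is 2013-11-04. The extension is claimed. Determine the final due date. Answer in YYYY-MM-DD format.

Trigger date 2013-11-04 + 45 calendar days = 2013-12-19.
Since 2013-12-19 is a Thursday and not a holiday, the date is unchanged.
Add 1 month to 2013-12-19: 2014-01-19.
2014-01-19 is a Sunday; the next business day is 2014-01-20 (Monday).
Deadline: 2014-01-20.

2014-01-20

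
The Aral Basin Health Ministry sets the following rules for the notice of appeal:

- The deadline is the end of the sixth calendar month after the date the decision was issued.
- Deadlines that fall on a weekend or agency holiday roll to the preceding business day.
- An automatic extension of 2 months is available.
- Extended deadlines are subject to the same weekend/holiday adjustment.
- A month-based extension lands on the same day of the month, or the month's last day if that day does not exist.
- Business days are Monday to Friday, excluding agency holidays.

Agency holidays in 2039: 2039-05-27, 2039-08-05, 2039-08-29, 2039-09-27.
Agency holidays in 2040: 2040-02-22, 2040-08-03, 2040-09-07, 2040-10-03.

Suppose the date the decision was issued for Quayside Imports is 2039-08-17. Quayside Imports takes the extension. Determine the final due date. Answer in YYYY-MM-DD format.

The sixth month after 2039-08-17 is February 2040, whose last day is 2040-02-29.
Since 2040-02-29 is a Wednesday and not a holiday, the date is unchanged.
Applying the 2 months extension: 2 months after 2040-02-29 is 2040-04-29.
2040-04-29 falls on a Sunday. Rolling to the preceding business day gives 2040-04-27, a Friday.
The final due date is 2040-04-27.

2040-04-27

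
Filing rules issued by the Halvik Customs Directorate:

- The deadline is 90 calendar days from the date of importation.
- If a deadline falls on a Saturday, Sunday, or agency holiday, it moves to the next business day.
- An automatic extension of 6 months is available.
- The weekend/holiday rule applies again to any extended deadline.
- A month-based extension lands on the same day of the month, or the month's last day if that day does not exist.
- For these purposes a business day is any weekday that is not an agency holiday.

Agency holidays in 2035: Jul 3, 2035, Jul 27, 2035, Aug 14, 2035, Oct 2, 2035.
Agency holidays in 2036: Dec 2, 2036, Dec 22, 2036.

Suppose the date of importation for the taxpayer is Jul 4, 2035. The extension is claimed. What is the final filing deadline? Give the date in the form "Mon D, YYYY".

Adding 90 calendar days to Jul 4, 2035 gives Oct 2, 2035.
Because Oct 2, 2035 is a listed holiday, the deadline becomes Oct 3, 2035 (Wednesday).
Add 6 months to Oct 3, 2035: Apr 3, 2036.
Apr 3, 2036 (Thursday) is already a business day.
Final deadline: Apr 3, 2036.

Apr 3, 2036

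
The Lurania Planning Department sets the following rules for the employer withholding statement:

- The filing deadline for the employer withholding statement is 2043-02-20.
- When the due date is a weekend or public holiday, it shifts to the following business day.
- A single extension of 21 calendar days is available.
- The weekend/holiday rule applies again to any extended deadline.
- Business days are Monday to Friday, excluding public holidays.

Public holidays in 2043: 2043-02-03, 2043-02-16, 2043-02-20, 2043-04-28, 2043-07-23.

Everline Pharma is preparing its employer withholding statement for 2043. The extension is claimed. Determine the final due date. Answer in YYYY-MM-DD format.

2043-03-16

The stated deadline is 2043-02-20.
2043-02-20 is a listed holiday, so it moves to the next business day, 2043-02-23 (Monday).
Applying the 21-calendar-day extension: 2043-02-23 + 21 days = 2043-03-16.
Since 2043-03-16 is a Monday and not a holiday, the date is unchanged.
Deadline: 2043-03-16.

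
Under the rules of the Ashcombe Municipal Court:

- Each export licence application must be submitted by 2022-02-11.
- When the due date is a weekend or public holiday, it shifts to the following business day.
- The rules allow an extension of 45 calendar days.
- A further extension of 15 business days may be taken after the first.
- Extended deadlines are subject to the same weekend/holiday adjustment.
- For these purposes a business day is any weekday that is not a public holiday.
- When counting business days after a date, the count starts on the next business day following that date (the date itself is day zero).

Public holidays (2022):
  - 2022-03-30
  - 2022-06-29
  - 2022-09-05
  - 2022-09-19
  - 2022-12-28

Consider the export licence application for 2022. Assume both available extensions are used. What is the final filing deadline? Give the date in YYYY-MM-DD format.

Start from the fixed due date, 2022-02-11.
2022-02-11 (Friday) is already a business day.
With the 45-day extension, 2022-02-11 becomes 2022-03-28.
Since 2022-03-28 is a Monday and not a holiday, the date is unchanged.
Counting 15 further business days from 2022-03-28 reaches 2022-04-19.
2022-04-19 (Tuesday) is already a business day.
So the filing is due 2022-04-19.

2022-04-19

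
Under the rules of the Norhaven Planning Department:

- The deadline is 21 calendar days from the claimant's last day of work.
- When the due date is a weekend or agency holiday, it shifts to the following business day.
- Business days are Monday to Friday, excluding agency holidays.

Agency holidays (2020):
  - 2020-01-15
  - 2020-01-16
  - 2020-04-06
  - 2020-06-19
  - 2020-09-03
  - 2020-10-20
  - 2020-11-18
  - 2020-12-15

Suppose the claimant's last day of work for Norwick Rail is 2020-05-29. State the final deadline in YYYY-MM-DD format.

Trigger date 2020-05-29 + 21 calendar days = 2020-06-19.
2020-06-19 is a listed holiday, so it moves to the next business day, 2020-06-22 (Monday).
Final deadline: 2020-06-22.

2020-06-22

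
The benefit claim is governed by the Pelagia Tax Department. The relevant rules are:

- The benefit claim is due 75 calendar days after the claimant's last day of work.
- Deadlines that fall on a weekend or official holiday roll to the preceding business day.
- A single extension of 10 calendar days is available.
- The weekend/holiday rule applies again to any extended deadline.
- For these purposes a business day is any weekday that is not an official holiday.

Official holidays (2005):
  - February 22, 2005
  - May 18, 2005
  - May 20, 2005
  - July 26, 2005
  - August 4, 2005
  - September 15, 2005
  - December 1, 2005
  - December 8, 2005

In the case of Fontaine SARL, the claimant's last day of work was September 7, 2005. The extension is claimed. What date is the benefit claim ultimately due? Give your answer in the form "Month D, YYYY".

November 30, 2005

Trigger date September 7, 2005 + 75 calendar days = November 21, 2005.
November 21, 2005 is a Monday and not a listed holiday, so it stands.
Add the 10 calendar-day extension to November 21, 2005: December 1, 2005.
Because December 1, 2005 is a listed holiday, the deadline becomes November 30, 2005 (Wednesday).
Final deadline: November 30, 2005.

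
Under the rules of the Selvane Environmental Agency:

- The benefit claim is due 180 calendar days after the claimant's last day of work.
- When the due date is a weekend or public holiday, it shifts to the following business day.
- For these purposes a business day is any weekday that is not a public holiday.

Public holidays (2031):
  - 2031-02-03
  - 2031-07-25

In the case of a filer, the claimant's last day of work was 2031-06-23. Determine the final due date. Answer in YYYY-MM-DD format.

From 2031-06-23, 180 calendar days later is 2031-12-20.
2031-12-20 is a Saturday, so it moves to the next business day, 2031-12-22 (Monday).
Deadline: 2031-12-22.

2031-12-22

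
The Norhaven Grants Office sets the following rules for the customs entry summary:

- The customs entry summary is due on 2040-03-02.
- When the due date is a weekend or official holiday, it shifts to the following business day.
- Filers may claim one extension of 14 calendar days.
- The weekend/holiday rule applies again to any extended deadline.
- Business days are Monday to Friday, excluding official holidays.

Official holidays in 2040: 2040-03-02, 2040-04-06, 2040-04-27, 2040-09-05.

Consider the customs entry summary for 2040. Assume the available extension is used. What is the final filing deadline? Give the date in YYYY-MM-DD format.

The statutory due date is 2040-03-02.
Because 2040-03-02 is a listed holiday, the deadline becomes 2040-03-05 (Monday).
Add the 14 calendar-day extension to 2040-03-05: 2040-03-19.
2040-03-19 falls on a Monday, which is a business day, so no adjustment is needed.
Final deadline: 2040-03-19.

2040-03-19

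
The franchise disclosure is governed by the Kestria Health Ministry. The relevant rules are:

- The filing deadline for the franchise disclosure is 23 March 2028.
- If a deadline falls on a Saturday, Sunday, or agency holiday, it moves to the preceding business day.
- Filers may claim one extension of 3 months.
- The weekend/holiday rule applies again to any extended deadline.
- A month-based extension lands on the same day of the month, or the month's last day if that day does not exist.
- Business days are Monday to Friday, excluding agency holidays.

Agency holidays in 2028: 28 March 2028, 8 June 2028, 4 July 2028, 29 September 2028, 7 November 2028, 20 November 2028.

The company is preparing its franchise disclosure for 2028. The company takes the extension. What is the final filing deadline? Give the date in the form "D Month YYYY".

The stated deadline is 23 March 2028.
Since 23 March 2028 is a Thursday and not a holiday, the date is unchanged.
The 3 months extension carries 23 March 2028 to 23 June 2028.
23 June 2028 falls on a Friday, which is a business day, so no adjustment is needed.
The final due date is 23 June 2028.

23 June 2028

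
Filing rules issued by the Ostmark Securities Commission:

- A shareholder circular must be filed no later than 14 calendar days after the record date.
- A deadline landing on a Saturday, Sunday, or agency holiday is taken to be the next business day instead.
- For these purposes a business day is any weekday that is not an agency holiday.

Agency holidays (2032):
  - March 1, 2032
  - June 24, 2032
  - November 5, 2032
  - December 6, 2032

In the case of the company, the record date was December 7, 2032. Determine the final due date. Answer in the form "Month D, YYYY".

From December 7, 2032, 14 calendar days later is December 21, 2032.
December 21, 2032 (Tuesday) is already a business day.
Deadline: December 21, 2032.

December 21, 2032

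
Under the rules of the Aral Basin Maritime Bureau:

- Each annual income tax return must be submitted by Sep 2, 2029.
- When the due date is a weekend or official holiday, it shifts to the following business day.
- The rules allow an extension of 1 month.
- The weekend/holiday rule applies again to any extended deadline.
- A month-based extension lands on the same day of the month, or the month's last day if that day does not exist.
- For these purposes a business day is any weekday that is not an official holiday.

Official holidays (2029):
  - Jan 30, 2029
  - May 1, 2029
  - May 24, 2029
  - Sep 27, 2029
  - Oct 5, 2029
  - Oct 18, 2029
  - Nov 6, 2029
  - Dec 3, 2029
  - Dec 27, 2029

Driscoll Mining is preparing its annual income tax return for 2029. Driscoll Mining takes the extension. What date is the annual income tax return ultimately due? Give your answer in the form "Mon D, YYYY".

Oct 3, 2029

Start from the fixed due date, Sep 2, 2029.
Sep 2, 2029 falls on a Sunday. Rolling to the next business day gives Sep 3, 2029, a Monday.
The 1 month extension carries Sep 3, 2029 to Oct 3, 2029.
Oct 3, 2029 is a Wednesday and not a listed holiday, so it stands.
So the filing is due Oct 3, 2029.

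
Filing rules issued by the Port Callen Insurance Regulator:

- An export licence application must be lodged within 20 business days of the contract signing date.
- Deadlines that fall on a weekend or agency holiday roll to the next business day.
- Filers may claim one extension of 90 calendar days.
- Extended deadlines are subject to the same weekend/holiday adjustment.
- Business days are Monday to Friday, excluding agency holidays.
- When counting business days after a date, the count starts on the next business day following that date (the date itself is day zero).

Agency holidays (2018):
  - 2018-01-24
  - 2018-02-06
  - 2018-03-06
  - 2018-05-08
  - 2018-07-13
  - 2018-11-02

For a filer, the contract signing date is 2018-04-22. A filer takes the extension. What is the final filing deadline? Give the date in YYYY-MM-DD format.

Counting 20 business days after 2018-04-22 (skipping weekends and listed holidays) reaches 2018-05-21.
Since 2018-05-21 is a Monday and not a holiday, the date is unchanged.
Applying the 90-calendar-day extension: 2018-05-21 + 90 days = 2018-08-19.
Because 2018-08-19 is a Sunday, the deadline becomes 2018-08-20 (Monday).
The final due date is 2018-08-20.

2018-08-20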